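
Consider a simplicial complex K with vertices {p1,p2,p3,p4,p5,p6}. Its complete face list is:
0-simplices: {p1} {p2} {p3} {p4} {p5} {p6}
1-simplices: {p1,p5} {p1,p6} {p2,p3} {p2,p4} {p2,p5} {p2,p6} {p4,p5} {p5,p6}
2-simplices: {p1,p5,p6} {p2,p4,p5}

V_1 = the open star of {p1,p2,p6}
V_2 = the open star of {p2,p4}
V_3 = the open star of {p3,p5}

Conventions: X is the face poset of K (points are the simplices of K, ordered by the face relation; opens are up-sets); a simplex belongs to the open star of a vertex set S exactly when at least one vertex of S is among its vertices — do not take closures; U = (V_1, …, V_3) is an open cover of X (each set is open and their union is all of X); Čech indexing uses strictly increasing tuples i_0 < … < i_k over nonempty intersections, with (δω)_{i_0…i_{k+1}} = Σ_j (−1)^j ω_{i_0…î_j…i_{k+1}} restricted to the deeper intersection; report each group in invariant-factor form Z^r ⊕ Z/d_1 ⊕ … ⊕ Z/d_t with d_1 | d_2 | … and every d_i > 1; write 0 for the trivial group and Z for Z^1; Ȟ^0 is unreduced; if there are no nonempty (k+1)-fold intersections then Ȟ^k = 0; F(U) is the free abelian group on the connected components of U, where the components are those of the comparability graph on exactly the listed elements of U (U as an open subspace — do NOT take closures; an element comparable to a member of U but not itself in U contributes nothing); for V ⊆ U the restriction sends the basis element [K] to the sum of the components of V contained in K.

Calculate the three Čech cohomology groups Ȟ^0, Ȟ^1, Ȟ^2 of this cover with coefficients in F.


Ȟ^0(U;F) ≅ Z,  Ȟ^1(U;F) ≅ Z,  Ȟ^2(U;F) ≅ 0

nerve of the cover:
  V1={{p1},{p2},{p6},{p1,p5},{p1,p6},{p2,p3},{p2,p4},{p2,p5},{p2,p6},{p5,p6},{p1,p5,p6},{p2,p4,p5}} V2={{p2},{p4},{p2,p3},{p2,p4},{p2,p5},{p2,p6},{p4,p5},{p2,p4,p5}} V3={{p3},{p5},{p1,p5},{p2,p3},{p2,p5},{p4,p5},{p5,p6},{p1,p5,p6},{p2,p4,p5}}
  V12={{p2},{p2,p3},{p2,p4},{p2,p5},{p2,p6},{p2,p4,p5}} V13={{p1,p5},{p2,p3},{p2,p5},{p5,p6},{p1,p5,p6},{p2,p4,p5}} V23={{p2,p3},{p2,p5},{p4,p5},{p2,p4,p5}}
  V123={{p2,p3},{p2,p5},{p2,p4,p5}}
components per intersection:
  V1: {{p1},{p2},{p6},{p1,p5},{p1,p6},{p2,p3},{p2,p4},{p2,p5},{p2,p6},{p5,p6},{p1,p5,p6},{p2,p4,p5}}
  V2: {{p2},{p4},{p2,p3},{p2,p4},{p2,p5},{p2,p6},{p4,p5},{p2,p4,p5}}
  V3: {{p3},{p2,p3}} {{p5},{p1,p5},{p2,p5},{p4,p5},{p5,p6},{p1,p5,p6},{p2,p4,p5}}
  V12: {{p2},{p2,p3},{p2,p4},{p2,p5},{p2,p6},{p2,p4,p5}}
  V13: {{p1,p5},{p5,p6},{p1,p5,p6}} {{p2,p3}} {{p2,p5},{p2,p4,p5}}
  V23: {{p2,p3}} {{p2,p5},{p4,p5},{p2,p4,p5}}
  V123: {{p2,p3}} {{p2,p5},{p2,p4,p5}}
C dims 4,6,2; δ0: rk 3, SNF 1^3; δ1: rk 2, SNF 1^2
Ȟ^0 = (4 − 3) − 0 = 1, so Ȟ^0 ≅ Z
Ȟ^1 = (6 − 2) − 3 = 1, so Ȟ^1 ≅ Z
Ȟ^2 = (2 − 0) − 2 = 0, so Ȟ^2 ≅ 0


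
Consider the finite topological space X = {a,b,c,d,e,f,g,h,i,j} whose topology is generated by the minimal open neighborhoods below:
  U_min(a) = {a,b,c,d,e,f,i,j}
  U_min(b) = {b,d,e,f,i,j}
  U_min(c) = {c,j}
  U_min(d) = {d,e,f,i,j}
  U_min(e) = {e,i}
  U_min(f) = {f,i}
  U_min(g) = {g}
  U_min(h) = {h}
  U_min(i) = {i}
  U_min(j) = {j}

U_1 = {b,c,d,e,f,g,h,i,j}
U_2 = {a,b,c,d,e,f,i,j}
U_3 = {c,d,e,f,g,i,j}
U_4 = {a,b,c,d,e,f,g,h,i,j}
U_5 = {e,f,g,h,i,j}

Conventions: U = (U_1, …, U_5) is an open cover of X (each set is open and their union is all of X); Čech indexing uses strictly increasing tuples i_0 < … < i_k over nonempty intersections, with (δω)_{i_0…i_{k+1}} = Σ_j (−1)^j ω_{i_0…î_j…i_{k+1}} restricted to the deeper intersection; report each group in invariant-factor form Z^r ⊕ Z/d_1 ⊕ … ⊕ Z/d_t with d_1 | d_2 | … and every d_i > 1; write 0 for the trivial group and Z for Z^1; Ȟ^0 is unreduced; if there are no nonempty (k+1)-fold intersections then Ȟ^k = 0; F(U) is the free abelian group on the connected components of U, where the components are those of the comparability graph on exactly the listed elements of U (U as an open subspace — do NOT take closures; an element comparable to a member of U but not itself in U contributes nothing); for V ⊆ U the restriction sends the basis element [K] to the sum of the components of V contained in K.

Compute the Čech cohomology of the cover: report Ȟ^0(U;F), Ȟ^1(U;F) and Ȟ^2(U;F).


cover nerve:
  U12={b,c,d,e,f,i,j} U13={c,d,e,f,g,i,j} U14={b,c,d,e,f,g,h,i,j} U15={e,f,g,h,i,j} U23={c,d,e,f,i,j} U24={a,b,c,d,e,f,i,j} U25={e,f,i,j} U34={c,d,e,f,g,i,j} U35={e,f,g,i,j} U45={e,f,g,h,i,j}
  U123={c,d,e,f,i,j} U124={b,c,d,e,f,i,j} U125={e,f,i,j} U134={c,d,e,f,g,i,j} U135={e,f,g,i,j} U145={e,f,g,h,i,j} U234={c,d,e,f,i,j} U235={e,f,i,j} U245={e,f,i,j} U345={e,f,g,i,j}
  U1234={c,d,e,f,i,j} U1235={e,f,i,j} U1245={e,f,i,j} U1345={e,f,g,i,j} U2345={e,f,i,j}
  U12345={e,f,i,j}
components per intersection:
  U1: {b,c,d,e,f,i,j} {g} {h}
  U2: {a,b,c,d,e,f,i,j}
  U3: {c,d,e,f,i,j} {g}
  U4: {a,b,c,d,e,f,i,j} {g} {h}
  U5: {e,f,i} {g} {h} {j}
  U12: {b,c,d,e,f,i,j}
  U13: {c,d,e,f,i,j} {g}
  U14: {b,c,d,e,f,i,j} {g} {h}
  U15: {e,f,i} {g} {h} {j}
  U23: {c,d,e,f,i,j}
  U24: {a,b,c,d,e,f,i,j}
  U25: {e,f,i} {j}
  U34: {c,d,e,f,i,j} {g}
  U35: {e,f,i} {g} {j}
  U45: {e,f,i} {g} {h} {j}
  U123: {c,d,e,f,i,j}
  U124: {b,c,d,e,f,i,j}
  U125: {e,f,i} {j}
  U134: {c,d,e,f,i,j} {g}
  U135: {e,f,i} {g} {j}
  U145: {e,f,i} {g} {h} {j}
  U234: {c,d,e,f,i,j}
  U235: {e,f,i} {j}
  U245: {e,f,i} {j}
  U345: {e,f,i} {g} {j}
  U1234: {c,d,e,f,i,j}
  U1235: {e,f,i} {j}
  U1245: {e,f,i} {j}
  U1345: {e,f,i} {g} {j}
  U2345: {e,f,i} {j}
  U12345: {e,f,i} {j}
C dims 13,23,21,10; δ0: rk 10, SNF 1^10; δ1: rk 13, SNF 1^13; δ2: rk 8, SNF 1^8
Ȟ^0: (13−10)−0=3 ⇒ Z^3
Ȟ^1: (23−13)−10=0 ⇒ 0
Ȟ^2: (21−8)−13=0 ⇒ 0

Ȟ^0 = Z^3, Ȟ^1 = 0 and Ȟ^2 = 0


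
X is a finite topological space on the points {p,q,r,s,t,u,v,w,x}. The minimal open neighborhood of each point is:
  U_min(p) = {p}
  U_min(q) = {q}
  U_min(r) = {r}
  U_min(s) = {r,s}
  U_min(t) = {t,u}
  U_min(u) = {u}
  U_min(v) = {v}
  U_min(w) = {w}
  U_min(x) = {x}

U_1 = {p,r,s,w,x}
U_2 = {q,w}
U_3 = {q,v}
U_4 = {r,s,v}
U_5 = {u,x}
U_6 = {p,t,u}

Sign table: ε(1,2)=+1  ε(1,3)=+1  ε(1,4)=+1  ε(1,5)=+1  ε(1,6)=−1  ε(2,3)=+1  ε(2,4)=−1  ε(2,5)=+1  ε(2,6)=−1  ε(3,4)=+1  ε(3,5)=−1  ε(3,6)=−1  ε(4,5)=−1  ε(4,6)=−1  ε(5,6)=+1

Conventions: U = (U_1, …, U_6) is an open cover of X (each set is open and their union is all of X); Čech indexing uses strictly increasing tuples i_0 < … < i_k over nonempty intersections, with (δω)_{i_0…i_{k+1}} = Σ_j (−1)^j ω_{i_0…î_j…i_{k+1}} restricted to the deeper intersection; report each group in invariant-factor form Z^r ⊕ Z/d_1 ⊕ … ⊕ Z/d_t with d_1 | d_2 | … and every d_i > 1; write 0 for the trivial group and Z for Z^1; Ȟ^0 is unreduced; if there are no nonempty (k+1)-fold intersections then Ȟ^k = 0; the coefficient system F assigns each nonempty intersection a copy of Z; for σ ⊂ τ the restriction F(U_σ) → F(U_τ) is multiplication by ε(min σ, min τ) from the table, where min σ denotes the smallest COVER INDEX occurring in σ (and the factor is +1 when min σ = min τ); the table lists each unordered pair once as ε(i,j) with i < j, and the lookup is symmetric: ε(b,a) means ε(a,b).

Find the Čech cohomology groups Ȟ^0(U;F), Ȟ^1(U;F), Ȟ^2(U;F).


Ȟ^0(U;F) ≅ 0; Ȟ^1(U;F) ≅ Z ⊕ Z/2; Ȟ^2(U;F) ≅ 0

nonempty intersections:
  U12={w} U14={r,s} U15={x} U16={p} U23={q} U34={v} U56={u}
C dims 6,7; δ0: rk 6, SNF 1^5·2
Ȟ^0: (6−6)−0=0 ⇒ 0
Ȟ^1: (7−0)−6=1 plus torsion [2] ⇒ Z ⊕ Z/2
Ȟ^2: (0−0)−0=0 ⇒ 0


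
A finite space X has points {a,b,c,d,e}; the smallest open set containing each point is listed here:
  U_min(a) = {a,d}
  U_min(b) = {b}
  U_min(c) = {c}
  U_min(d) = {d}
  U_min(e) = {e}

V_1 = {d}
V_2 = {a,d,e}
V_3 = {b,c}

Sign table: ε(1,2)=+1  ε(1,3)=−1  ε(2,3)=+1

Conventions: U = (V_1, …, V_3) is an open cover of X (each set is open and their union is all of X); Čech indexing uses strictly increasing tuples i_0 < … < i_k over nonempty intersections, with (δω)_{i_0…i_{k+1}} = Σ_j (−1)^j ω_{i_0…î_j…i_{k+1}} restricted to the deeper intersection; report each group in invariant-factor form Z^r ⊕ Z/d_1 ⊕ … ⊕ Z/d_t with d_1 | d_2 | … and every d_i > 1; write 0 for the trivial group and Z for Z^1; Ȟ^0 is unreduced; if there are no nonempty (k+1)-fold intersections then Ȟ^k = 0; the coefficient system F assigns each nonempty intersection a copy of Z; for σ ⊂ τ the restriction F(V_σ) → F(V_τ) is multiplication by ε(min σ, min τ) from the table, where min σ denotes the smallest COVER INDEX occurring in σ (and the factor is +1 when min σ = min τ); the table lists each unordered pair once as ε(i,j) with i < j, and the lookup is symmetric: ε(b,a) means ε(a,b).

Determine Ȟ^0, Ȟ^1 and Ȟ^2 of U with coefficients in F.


nonempty intersections:
  V12={d}
C dims 3,1; δ0: rk 1, SNF 1^1
Ȟ^0: (3−1)−0=2 ⇒ Z^2
Ȟ^1: (1−0)−1=0 ⇒ 0
Ȟ^2: (0−0)−0=0 ⇒ 0

Ȟ^0(U;F) ≅ Z^2, Ȟ^1(U;F) ≅ 0, Ȟ^2(U;F) ≅ 0


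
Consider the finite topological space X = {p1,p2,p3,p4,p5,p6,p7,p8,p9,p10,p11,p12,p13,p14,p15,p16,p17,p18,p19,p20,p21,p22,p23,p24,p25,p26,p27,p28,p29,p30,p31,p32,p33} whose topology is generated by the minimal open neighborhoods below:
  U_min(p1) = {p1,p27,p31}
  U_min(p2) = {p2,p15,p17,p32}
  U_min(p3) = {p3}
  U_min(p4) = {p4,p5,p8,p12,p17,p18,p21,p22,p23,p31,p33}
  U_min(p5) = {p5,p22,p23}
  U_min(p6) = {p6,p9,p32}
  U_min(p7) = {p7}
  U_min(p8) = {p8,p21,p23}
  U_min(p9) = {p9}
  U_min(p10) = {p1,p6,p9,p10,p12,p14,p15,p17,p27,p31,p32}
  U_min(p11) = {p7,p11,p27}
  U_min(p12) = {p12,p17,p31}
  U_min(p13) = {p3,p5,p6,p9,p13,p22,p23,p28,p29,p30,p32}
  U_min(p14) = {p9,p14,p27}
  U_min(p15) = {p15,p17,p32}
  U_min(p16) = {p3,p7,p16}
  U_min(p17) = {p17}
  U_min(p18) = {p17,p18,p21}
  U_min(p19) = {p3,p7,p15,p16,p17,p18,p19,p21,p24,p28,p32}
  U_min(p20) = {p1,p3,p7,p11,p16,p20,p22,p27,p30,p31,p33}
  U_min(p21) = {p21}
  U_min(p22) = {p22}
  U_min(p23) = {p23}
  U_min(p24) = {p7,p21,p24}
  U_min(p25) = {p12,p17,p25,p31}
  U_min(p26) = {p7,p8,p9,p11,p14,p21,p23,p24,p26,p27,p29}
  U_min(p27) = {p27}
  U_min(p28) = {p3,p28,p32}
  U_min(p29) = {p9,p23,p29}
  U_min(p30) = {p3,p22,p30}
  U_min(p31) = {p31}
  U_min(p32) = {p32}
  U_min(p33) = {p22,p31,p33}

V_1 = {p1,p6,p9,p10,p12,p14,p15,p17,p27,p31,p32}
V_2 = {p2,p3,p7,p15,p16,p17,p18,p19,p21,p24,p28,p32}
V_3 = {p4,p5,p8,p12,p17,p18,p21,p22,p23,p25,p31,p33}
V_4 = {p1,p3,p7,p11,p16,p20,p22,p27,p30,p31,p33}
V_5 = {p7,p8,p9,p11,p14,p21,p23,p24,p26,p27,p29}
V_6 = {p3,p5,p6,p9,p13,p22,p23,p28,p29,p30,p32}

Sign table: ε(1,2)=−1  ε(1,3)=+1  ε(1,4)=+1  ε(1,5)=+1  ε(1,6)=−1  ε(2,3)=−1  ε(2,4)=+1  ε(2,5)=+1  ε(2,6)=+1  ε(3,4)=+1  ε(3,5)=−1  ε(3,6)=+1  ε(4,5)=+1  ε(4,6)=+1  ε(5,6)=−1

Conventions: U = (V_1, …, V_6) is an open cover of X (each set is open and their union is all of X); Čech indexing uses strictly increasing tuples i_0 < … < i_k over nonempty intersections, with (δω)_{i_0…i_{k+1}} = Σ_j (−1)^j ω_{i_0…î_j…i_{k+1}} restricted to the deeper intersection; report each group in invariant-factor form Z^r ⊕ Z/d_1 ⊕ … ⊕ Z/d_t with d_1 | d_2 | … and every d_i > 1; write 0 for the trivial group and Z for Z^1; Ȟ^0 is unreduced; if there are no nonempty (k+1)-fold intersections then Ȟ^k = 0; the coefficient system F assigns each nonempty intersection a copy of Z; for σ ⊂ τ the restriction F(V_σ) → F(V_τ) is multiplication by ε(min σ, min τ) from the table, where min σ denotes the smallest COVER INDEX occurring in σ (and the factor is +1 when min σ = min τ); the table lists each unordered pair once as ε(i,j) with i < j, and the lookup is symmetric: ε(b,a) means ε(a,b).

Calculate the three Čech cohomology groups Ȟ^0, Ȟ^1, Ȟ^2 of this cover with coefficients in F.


Ȟ^0(U;F) ≅ 0, Ȟ^1(U;F) ≅ Z/2, Ȟ^2(U;F) ≅ Z

nonempty overlaps:
  V12={p15,p17,p32} V13={p12,p17,p31} V14={p1,p27,p31} V15={p9,p14,p27} V16={p6,p9,p32} V23={p17,p18,p21} V24={p3,p7,p16} V25={p7,p21,p24} V26={p3,p28,p32} V34={p22,p31,p33} V35={p8,p21,p23} V36={p5,p22,p23} V45={p7,p11,p27} V46={p3,p22,p30} V56={p9,p23,p29}
  V123={p17} V126={p32} V134={p31} V145={p27} V156={p9} V235={p21} V245={p7} V246={p3} V346={p22} V356={p23}
C dims 6,15,10; δ0: rk 6, SNF 1^5·2; δ1: rk 9, SNF 1^9
degree 0: 6−6−0 = 0 → Ȟ^0 ≅ 0
degree 1: 15−9−6 = 0 plus torsion [2] → Ȟ^1 ≅ Z/2
degree 2: 10−0−9 = 1 → Ȟ^2 ≅ Z


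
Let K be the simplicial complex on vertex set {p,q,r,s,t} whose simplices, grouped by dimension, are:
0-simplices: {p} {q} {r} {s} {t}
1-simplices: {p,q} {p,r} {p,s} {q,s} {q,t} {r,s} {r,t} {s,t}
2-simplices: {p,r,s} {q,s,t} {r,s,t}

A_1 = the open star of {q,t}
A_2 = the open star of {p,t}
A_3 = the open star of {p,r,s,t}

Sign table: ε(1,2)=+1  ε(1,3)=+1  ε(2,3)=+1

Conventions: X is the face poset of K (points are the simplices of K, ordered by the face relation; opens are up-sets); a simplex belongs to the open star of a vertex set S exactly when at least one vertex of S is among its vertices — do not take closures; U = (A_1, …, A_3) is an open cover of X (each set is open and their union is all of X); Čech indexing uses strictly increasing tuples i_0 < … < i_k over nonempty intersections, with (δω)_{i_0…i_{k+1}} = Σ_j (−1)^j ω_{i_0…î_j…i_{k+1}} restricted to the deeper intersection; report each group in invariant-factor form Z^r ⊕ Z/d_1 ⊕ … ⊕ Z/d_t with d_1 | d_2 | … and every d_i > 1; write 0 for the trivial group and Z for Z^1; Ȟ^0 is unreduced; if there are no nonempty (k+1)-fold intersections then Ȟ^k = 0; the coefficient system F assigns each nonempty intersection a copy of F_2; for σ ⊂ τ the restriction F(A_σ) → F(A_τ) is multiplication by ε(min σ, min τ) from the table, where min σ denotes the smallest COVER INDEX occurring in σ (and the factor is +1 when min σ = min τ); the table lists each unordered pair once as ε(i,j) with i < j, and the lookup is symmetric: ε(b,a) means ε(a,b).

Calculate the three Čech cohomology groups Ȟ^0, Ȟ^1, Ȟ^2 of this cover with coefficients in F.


Ȟ^0 ≅ Z/2,  Ȟ^1 ≅ 0,  Ȟ^2 ≅ 0

intersection data:
  A1={{q},{t},{p,q},{q,s},{q,t},{r,t},{s,t},{q,s,t},{r,s,t}} A2={{p},{t},{p,q},{p,r},{p,s},{q,t},{r,t},{s,t},{p,r,s},{q,s,t},{r,s,t}} A3={{p},{r},{s},{t},{p,q},{p,r},{p,s},{q,s},{q,t},{r,s},{r,t},{s,t},{p,r,s},{q,s,t},{r,s,t}}
  A12={{t},{p,q},{q,t},{r,t},{s,t},{q,s,t},{r,s,t}} A13={{t},{p,q},{q,s},{q,t},{r,t},{s,t},{q,s,t},{r,s,t}} A23={{p},{t},{p,q},{p,r},{p,s},{q,t},{r,t},{s,t},{p,r,s},{q,s,t},{r,s,t}}
  A123={{t},{p,q},{q,t},{r,t},{s,t},{q,s,t},{r,s,t}}
C dims 3,3,1; δ0: rk_F2 2; δ1: rk_F2 1
Ȟ^0 = (3 − 2) − 0 = 1, so Ȟ^0 ≅ Z/2
Ȟ^1 = (3 − 1) − 2 = 0, so Ȟ^1 ≅ 0
Ȟ^2 = (1 − 0) − 1 = 0, so Ȟ^2 ≅ 0


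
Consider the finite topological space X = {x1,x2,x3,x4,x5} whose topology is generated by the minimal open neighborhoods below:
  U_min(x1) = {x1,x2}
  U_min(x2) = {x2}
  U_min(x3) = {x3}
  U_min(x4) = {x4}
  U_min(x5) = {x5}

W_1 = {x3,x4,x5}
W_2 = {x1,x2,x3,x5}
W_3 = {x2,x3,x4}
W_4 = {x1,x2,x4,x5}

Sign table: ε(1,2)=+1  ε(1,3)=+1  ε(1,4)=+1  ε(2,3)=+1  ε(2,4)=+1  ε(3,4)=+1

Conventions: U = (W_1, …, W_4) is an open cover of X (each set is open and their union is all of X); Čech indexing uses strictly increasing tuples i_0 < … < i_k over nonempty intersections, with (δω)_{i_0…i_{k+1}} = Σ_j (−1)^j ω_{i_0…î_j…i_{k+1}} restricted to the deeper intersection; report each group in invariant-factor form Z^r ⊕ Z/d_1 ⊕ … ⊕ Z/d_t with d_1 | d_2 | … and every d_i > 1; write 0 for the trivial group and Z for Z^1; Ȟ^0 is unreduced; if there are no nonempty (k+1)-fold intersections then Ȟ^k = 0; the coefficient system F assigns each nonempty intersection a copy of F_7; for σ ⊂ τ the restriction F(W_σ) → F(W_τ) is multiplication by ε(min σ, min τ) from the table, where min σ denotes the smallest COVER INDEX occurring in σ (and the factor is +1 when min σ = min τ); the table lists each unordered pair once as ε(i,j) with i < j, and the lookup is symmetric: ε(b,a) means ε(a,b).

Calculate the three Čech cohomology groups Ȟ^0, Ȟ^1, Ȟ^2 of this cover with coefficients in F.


Ȟ^0(U;F) ≅ Z/7; Ȟ^1(U;F) ≅ 0; Ȟ^2(U;F) ≅ Z/7

nerve simplices:
  W12={x3,x5} W13={x3,x4} W14={x4,x5} W23={x2,x3} W24={x1,x2,x5} W34={x2,x4}
  W123={x3} W124={x5} W134={x4} W234={x2}
C dims 4,6,4; δ0: rk_F7 3; δ1: rk_F7 3
degree 0: 4−3−0 = 1 → Ȟ^0 ≅ Z/7
degree 1: 6−3−3 = 0 → Ȟ^1 ≅ 0
degree 2: 4−0−3 = 1 → Ȟ^2 ≅ Z/7


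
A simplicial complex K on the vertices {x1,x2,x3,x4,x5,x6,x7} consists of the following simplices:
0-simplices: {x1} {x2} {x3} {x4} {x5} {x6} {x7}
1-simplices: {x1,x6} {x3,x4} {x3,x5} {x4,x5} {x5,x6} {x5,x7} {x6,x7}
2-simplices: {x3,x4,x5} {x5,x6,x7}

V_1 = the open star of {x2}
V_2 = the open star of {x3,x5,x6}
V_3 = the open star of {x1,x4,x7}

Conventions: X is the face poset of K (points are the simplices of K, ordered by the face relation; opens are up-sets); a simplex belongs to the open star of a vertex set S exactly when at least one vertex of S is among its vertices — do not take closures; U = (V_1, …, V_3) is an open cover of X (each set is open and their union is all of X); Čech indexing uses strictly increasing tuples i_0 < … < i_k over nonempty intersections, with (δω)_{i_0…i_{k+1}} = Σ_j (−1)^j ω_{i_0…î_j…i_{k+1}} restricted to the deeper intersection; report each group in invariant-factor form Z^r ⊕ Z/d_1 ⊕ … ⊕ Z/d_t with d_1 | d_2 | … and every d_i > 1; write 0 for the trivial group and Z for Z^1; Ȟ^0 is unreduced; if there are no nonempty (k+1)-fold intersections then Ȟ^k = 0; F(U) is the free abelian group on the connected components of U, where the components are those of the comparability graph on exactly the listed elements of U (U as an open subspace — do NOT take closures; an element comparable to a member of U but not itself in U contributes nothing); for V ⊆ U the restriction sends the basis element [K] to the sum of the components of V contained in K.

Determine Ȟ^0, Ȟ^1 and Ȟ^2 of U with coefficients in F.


intersection data:
  V1={{x2}} V2={{x3},{x5},{x6},{x1,x6},{x3,x4},{x3,x5},{x4,x5},{x5,x6},{x5,x7},{x6,x7},{x3,x4,x5},{x5,x6,x7}} V3={{x1},{x4},{x7},{x1,x6},{x3,x4},{x4,x5},{x5,x7},{x6,x7},{x3,x4,x5},{x5,x6,x7}}
  V23={{x1,x6},{x3,x4},{x4,x5},{x5,x7},{x6,x7},{x3,x4,x5},{x5,x6,x7}}
components per intersection:
  V1: {{x2}}
  V2: {{x3},{x5},{x6},{x1,x6},{x3,x4},{x3,x5},{x4,x5},{x5,x6},{x5,x7},{x6,x7},{x3,x4,x5},{x5,x6,x7}}
  V3: {{x1},{x1,x6}} {{x4},{x3,x4},{x4,x5},{x3,x4,x5}} {{x7},{x5,x7},{x6,x7},{x5,x6,x7}}
  V23: {{x1,x6}} {{x3,x4},{x4,x5},{x3,x4,x5}} {{x5,x7},{x6,x7},{x5,x6,x7}}
C dims 5,3; δ0: rk 3, SNF 1^3
Ȟ^0 = (5 − 3) − 0 = 2, so Ȟ^0 ≅ Z^2
Ȟ^1 = (3 − 0) − 3 = 0, so Ȟ^1 ≅ 0
Ȟ^2 = (0 − 0) − 0 = 0, so Ȟ^2 ≅ 0

Ȟ^0(U;F) ≅ Z^2, Ȟ^1(U;F) ≅ 0, Ȟ^2(U;F) ≅ 0


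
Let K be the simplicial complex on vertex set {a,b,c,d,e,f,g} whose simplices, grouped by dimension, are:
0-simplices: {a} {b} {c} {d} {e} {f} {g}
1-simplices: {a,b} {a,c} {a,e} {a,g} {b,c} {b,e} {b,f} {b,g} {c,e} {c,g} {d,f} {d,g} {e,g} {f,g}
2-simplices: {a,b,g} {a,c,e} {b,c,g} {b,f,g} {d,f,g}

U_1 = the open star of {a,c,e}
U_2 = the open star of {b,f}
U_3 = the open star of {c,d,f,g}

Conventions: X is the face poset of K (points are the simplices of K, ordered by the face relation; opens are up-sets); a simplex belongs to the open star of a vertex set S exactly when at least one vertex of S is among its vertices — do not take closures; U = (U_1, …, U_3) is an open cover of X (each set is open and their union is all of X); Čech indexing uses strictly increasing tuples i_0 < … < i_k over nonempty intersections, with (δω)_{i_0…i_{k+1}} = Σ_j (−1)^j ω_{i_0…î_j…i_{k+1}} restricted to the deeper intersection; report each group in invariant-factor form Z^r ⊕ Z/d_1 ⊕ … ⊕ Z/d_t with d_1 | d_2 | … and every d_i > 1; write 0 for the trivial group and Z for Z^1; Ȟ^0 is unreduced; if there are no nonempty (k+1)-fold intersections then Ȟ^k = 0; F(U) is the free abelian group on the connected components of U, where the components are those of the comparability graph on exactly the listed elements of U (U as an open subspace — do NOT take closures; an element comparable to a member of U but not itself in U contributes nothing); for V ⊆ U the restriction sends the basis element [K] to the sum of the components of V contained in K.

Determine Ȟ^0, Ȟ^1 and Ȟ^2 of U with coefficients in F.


Ȟ^0 = Z, Ȟ^1 = Z^3 and Ȟ^2 = 0

nerve of the cover:
  U1={{a},{c},{e},{a,b},{a,c},{a,e},{a,g},{b,c},{b,e},{c,e},{c,g},{e,g},{a,b,g},{a,c,e},{b,c,g}} U2={{b},{f},{a,b},{b,c},{b,e},{b,f},{b,g},{d,f},{f,g},{a,b,g},{b,c,g},{b,f,g},{d,f,g}} U3={{c},{d},{f},{g},{a,c},{a,g},{b,c},{b,f},{b,g},{c,e},{c,g},{d,f},{d,g},{e,g},{f,g},{a,b,g},{a,c,e},{b,c,g},{b,f,g},{d,f,g}}
  U12={{a,b},{b,c},{b,e},{a,b,g},{b,c,g}} U13={{c},{a,c},{a,g},{b,c},{c,e},{c,g},{e,g},{a,b,g},{a,c,e},{b,c,g}} U23={{f},{b,c},{b,f},{b,g},{d,f},{f,g},{a,b,g},{b,c,g},{b,f,g},{d,f,g}}
  U123={{b,c},{a,b,g},{b,c,g}}
components per intersection:
  U1: {{a},{c},{e},{a,b},{a,c},{a,e},{a,g},{b,c},{b,e},{c,e},{c,g},{e,g},{a,b,g},{a,c,e},{b,c,g}}
  U2: {{b},{f},{a,b},{b,c},{b,e},{b,f},{b,g},{d,f},{f,g},{a,b,g},{b,c,g},{b,f,g},{d,f,g}}
  U3: {{c},{d},{f},{g},{a,c},{a,g},{b,c},{b,f},{b,g},{c,e},{c,g},{d,f},{d,g},{e,g},{f,g},{a,b,g},{a,c,e},{b,c,g},{b,f,g},{d,f,g}}
  U12: {{a,b},{a,b,g}} {{b,c},{b,c,g}} {{b,e}}
  U13: {{c},{a,c},{b,c},{c,e},{c,g},{a,c,e},{b,c,g}} {{a,g},{a,b,g}} {{e,g}}
  U23: {{f},{b,c},{b,f},{b,g},{d,f},{f,g},{a,b,g},{b,c,g},{b,f,g},{d,f,g}}
  U123: {{b,c},{b,c,g}} {{a,b,g}}
C dims 3,7,2; δ0: rk 2, SNF 1^2; δ1: rk 2, SNF 1^2
Ȟ^0 = (3 − 2) − 0 = 1, so Ȟ^0 ≅ Z
Ȟ^1 = (7 − 2) − 2 = 3, so Ȟ^1 ≅ Z^3
Ȟ^2 = (2 − 0) − 2 = 0, so Ȟ^2 ≅ 0


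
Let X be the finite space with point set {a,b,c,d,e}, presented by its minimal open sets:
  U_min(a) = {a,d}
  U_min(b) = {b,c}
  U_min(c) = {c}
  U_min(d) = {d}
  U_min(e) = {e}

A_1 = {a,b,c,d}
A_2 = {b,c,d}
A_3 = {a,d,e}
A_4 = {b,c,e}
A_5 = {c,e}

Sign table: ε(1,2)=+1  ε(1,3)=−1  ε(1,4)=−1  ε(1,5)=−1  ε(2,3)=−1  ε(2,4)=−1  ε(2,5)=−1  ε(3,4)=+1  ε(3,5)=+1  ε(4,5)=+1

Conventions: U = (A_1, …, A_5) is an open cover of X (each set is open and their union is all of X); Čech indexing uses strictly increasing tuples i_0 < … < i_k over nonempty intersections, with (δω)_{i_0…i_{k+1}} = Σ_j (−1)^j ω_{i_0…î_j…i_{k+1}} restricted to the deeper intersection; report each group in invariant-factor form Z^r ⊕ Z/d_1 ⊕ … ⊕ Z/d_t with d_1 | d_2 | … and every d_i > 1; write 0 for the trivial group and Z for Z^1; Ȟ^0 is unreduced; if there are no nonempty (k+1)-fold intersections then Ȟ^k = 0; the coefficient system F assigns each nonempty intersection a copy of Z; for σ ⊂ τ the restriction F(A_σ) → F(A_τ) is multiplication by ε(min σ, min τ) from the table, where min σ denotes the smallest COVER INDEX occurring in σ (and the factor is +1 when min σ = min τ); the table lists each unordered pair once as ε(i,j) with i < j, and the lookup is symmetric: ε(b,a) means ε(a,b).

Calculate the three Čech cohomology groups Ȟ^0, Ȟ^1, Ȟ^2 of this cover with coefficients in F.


Ȟ^0(U;F) ≅ Z,  Ȟ^1(U;F) ≅ Z,  Ȟ^2(U;F) ≅ 0

nerve of the cover:
  A12={b,c,d} A13={a,d} A14={b,c} A15={c} A23={d} A24={b,c} A25={c} A34={e} A35={e} A45={c,e}
  A123={d} A124={b,c} A125={c} A145={c} A245={c} A345={e}
  A1245={c}
C dims 5,10,6,1; δ0: rk 4, SNF 1^4; δ1: rk 5, SNF 1^5; δ2: rk 1, SNF 1^1
Ȟ^0 = (5 − 4) − 0 = 1, so Ȟ^0 ≅ Z
Ȟ^1 = (10 − 5) − 4 = 1, so Ȟ^1 ≅ Z
Ȟ^2 = (6 − 1) − 5 = 0, so Ȟ^2 ≅ 0


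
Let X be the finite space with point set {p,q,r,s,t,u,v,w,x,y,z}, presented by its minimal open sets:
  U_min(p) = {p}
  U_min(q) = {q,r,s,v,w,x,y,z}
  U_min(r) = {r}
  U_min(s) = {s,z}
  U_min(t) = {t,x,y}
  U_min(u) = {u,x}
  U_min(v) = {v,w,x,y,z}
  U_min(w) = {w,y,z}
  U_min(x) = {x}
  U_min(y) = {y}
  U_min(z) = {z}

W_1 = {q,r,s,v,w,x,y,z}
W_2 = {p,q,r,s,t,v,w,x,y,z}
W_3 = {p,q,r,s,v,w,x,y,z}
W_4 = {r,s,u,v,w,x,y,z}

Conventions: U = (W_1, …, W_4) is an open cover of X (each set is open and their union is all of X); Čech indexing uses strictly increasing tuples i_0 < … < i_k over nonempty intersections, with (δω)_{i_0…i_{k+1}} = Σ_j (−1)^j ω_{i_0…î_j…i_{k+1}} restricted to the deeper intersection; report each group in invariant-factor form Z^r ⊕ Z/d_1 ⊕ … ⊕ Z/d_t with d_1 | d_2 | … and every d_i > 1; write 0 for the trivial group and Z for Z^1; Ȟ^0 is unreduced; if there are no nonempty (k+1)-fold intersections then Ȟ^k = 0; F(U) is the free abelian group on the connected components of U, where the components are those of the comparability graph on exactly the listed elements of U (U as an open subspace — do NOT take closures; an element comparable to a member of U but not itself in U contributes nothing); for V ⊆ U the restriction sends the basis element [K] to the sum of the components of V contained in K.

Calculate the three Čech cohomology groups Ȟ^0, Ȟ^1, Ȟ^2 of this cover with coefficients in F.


Ȟ^0 = Z^2, Ȟ^1 = 0, Ȟ^2 = 0

nerve of the cover:
  W12={q,r,s,v,w,x,y,z} W13={q,r,s,v,w,x,y,z} W14={r,s,v,w,x,y,z} W23={p,q,r,s,v,w,x,y,z} W24={r,s,v,w,x,y,z} W34={r,s,v,w,x,y,z}
  W123={q,r,s,v,w,x,y,z} W124={r,s,v,w,x,y,z} W134={r,s,v,w,x,y,z} W234={r,s,v,w,x,y,z}
  W1234={r,s,v,w,x,y,z}
components per intersection:
  W1: {q,r,s,v,w,x,y,z}
  W2: {p} {q,r,s,t,v,w,x,y,z}
  W3: {p} {q,r,s,v,w,x,y,z}
  W4: {r} {s,u,v,w,x,y,z}
  W12: {q,r,s,v,w,x,y,z}
  W13: {q,r,s,v,w,x,y,z}
  W14: {r} {s,v,w,x,y,z}
  W23: {p} {q,r,s,v,w,x,y,z}
  W24: {r} {s,v,w,x,y,z}
  W34: {r} {s,v,w,x,y,z}
  W123: {q,r,s,v,w,x,y,z}
  W124: {r} {s,v,w,x,y,z}
  W134: {r} {s,v,w,x,y,z}
  W234: {r} {s,v,w,x,y,z}
  W1234: {r} {s,v,w,x,y,z}
C dims 7,10,7,2; δ0: rk 5, SNF 1^5; δ1: rk 5, SNF 1^5; δ2: rk 2, SNF 1^2
Ȟ^0 = (7 − 5) − 0 = 2, so Ȟ^0 ≅ Z^2
Ȟ^1 = (10 − 5) − 5 = 0, so Ȟ^1 ≅ 0
Ȟ^2 = (7 − 2) − 5 = 0, so Ȟ^2 ≅ 0


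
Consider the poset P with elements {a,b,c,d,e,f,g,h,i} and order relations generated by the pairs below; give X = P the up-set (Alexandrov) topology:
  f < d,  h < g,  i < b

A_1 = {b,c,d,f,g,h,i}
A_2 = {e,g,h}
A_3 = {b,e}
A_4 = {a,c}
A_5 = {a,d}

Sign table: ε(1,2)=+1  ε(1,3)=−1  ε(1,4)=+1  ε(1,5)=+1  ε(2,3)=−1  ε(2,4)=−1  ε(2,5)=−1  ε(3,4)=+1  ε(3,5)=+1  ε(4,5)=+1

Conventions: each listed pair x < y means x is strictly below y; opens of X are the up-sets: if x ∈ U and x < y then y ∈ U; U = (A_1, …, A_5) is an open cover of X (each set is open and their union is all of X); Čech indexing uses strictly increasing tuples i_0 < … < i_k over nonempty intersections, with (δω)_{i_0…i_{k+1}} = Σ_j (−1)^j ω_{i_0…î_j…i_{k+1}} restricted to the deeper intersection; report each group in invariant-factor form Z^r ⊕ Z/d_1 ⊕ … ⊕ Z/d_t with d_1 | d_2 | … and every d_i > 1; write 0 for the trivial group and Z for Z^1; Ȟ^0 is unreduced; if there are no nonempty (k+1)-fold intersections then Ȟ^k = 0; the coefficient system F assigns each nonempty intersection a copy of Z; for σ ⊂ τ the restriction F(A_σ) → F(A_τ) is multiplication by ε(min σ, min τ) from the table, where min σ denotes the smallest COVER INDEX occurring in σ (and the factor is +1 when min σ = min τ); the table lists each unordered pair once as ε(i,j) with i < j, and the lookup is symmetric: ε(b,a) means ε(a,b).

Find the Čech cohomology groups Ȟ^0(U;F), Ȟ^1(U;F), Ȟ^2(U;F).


Ȟ^0(U;F) ≅ Z; Ȟ^1(U;F) ≅ Z^2; Ȟ^2(U;F) ≅ 0

cover nerve:
  A12={g,h} A13={b} A14={c} A15={d} A23={e} A45={a}
C dims 5,6; δ0: rk 4, SNF 1^4
Ȟ^0: (5−4)−0=1 ⇒ Z
Ȟ^1: (6−0)−4=2 ⇒ Z^2
Ȟ^2: (0−0)−0=0 ⇒ 0


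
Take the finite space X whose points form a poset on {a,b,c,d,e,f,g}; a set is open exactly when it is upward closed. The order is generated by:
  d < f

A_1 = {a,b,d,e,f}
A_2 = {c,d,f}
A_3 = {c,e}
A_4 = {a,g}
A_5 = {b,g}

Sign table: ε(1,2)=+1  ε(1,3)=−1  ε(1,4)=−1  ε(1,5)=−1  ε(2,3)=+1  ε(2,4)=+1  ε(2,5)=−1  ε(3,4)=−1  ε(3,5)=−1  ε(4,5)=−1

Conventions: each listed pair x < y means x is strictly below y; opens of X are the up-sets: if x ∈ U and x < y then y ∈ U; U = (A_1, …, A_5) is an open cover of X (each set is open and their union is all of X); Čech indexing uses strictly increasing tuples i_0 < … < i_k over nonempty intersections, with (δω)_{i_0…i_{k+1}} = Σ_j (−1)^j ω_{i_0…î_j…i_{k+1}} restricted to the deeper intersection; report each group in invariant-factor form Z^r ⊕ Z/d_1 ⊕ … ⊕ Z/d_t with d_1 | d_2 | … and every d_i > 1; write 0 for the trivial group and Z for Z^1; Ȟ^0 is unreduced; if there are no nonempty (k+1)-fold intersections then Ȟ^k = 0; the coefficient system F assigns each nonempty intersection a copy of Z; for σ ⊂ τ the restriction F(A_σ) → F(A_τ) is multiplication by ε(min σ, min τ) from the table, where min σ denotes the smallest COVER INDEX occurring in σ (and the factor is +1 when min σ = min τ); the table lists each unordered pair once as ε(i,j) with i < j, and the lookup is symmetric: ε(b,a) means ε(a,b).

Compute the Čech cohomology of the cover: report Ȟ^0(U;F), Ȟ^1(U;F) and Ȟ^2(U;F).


cover nerve:
  A12={d,f} A13={e} A14={a} A15={b} A23={c} A45={g}
C dims 5,6; δ0: rk 5, SNF 1^4·2
Ȟ^0: (5−5)−0=0 ⇒ 0
Ȟ^1: (6−0)−5=1 plus torsion [2] ⇒ Z ⊕ Z/2
Ȟ^2: (0−0)−0=0 ⇒ 0

Ȟ^0 = 0, Ȟ^1 = Z ⊕ Z/2 and Ȟ^2 = 0


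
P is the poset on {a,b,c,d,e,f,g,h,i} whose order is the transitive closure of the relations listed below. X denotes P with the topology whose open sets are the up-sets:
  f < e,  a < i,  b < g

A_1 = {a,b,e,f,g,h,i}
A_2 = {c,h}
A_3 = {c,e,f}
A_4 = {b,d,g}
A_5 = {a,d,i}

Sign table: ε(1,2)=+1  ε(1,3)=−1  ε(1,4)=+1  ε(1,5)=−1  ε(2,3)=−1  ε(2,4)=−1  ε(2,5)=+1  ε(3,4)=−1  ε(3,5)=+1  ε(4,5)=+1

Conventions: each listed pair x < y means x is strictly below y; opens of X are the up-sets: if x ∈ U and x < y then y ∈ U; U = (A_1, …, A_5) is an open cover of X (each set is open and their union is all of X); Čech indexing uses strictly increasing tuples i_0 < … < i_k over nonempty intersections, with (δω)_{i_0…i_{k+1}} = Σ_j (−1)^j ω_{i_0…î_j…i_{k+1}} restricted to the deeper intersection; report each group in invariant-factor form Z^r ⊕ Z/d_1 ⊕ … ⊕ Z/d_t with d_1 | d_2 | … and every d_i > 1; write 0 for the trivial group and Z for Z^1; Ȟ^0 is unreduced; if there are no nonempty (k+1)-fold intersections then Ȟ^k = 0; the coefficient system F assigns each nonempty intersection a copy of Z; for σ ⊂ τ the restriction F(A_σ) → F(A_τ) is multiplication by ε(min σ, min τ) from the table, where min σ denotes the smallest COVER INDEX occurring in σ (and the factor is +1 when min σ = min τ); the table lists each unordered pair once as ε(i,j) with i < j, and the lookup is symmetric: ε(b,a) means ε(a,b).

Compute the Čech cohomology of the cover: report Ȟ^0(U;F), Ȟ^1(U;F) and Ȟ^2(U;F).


Ȟ^0 = 0, Ȟ^1 = Z ⊕ Z/2, Ȟ^2 = 0

intersection data:
  A12={h} A13={e,f} A14={b,g} A15={a,i} A23={c} A45={d}
C dims 5,6; δ0: rk 5, SNF 1^4·2
Ȟ^0 = (5 − 5) − 0 = 0, so Ȟ^0 ≅ 0
Ȟ^1 = (6 − 0) − 5 = 1 plus torsion [2], so Ȟ^1 ≅ Z ⊕ Z/2
Ȟ^2 = (0 − 0) − 0 = 0, so Ȟ^2 ≅ 0


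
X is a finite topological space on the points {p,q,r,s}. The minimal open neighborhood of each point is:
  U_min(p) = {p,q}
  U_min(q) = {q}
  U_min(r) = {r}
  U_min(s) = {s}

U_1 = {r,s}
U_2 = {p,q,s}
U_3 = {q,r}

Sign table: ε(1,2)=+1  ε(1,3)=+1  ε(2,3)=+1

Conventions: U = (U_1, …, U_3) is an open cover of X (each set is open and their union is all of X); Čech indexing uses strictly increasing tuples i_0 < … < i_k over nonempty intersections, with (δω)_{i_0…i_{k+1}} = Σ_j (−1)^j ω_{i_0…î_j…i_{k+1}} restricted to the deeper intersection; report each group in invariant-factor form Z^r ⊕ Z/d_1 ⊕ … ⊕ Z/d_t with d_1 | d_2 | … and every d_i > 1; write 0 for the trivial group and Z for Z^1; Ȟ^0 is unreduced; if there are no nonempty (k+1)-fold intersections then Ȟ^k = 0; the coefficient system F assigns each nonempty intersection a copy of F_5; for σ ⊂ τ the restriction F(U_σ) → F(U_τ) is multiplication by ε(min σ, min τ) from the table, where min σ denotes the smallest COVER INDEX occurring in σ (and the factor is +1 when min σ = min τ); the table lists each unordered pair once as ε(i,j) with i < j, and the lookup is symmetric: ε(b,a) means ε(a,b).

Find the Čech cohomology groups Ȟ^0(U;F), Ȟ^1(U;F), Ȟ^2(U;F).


nonempty intersections:
  U12={s} U13={r} U23={q}
C dims 3,3; δ0: rk_F5 2
Ȟ^0: (3−2)−0=1 ⇒ Z/5
Ȟ^1: (3−0)−2=1 ⇒ Z/5
Ȟ^2: (0−0)−0=0 ⇒ 0

Ȟ^0 = Z/5, Ȟ^1 = Z/5, Ȟ^2 = 0


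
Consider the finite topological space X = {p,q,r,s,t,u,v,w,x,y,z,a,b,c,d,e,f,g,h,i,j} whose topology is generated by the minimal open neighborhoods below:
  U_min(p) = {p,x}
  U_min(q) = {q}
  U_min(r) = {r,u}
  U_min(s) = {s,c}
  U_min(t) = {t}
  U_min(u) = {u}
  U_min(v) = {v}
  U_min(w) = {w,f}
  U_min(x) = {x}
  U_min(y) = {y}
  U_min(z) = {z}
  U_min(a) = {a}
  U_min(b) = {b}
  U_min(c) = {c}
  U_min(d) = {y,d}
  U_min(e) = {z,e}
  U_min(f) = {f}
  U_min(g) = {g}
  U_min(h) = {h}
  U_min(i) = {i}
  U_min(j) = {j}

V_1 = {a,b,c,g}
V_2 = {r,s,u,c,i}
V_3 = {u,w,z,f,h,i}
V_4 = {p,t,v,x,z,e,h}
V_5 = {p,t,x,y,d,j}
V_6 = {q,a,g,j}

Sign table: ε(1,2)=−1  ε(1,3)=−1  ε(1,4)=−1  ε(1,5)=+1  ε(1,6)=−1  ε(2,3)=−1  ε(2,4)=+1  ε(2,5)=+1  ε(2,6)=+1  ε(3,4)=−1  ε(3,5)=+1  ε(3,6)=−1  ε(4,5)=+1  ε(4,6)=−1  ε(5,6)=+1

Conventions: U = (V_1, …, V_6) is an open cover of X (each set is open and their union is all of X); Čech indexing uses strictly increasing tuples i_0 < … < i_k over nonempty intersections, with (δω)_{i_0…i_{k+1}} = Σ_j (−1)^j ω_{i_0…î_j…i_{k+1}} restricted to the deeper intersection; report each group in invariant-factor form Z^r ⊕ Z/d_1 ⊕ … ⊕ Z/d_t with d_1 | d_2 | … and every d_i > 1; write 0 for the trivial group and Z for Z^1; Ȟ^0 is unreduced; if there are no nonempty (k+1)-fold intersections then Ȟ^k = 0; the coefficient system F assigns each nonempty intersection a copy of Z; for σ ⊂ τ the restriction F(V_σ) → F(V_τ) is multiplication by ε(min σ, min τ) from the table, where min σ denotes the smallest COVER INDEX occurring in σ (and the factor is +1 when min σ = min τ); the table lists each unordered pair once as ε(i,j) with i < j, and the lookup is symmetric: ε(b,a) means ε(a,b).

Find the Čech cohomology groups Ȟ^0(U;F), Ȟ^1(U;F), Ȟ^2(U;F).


Ȟ^0 = Z; Ȟ^1 = Z; Ȟ^2 = 0

nonempty overlaps:
  V12={c} V16={a,g} V23={u,i} V34={z,h} V45={p,t,x} V56={j}
C dims 6,6; δ0: rk 5, SNF 1^5
degree 0: 6−5−0 = 1 → Ȟ^0 ≅ Z
degree 1: 6−0−5 = 1 → Ȟ^1 ≅ Z
degree 2: 0−0−0 = 0 → Ȟ^2 ≅ 0


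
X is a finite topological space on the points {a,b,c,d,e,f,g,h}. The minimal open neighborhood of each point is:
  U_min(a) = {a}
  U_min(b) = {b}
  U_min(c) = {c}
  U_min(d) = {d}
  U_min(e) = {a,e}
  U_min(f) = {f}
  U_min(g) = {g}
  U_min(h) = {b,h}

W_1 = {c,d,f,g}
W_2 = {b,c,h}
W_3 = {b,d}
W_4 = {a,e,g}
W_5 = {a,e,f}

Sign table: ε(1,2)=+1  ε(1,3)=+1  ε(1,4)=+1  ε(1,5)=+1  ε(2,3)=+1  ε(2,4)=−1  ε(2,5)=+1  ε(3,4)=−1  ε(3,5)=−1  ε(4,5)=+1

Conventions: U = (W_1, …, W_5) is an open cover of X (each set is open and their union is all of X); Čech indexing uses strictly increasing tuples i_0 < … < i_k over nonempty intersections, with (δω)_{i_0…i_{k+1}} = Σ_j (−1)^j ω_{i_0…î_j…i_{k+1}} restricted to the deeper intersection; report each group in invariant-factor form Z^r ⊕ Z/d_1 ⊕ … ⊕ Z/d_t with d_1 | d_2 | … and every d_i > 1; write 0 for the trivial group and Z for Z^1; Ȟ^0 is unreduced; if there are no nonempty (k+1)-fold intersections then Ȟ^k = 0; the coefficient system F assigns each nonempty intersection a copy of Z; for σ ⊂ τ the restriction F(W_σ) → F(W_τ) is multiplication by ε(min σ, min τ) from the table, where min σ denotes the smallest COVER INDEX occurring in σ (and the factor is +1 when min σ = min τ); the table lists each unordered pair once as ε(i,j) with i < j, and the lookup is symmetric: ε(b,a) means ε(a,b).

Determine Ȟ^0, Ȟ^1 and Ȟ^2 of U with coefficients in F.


nerve simplices:
  W12={c} W13={d} W14={g} W15={f} W23={b} W45={a,e}
C dims 5,6; δ0: rk 4, SNF 1^4
degree 0: 5−4−0 = 1 → Ȟ^0 ≅ Z
degree 1: 6−0−4 = 2 → Ȟ^1 ≅ Z^2
degree 2: 0−0−0 = 0 → Ȟ^2 ≅ 0

Ȟ^0(U;F) ≅ Z, Ȟ^1(U;F) ≅ Z^2 and Ȟ^2(U;F) ≅ 0


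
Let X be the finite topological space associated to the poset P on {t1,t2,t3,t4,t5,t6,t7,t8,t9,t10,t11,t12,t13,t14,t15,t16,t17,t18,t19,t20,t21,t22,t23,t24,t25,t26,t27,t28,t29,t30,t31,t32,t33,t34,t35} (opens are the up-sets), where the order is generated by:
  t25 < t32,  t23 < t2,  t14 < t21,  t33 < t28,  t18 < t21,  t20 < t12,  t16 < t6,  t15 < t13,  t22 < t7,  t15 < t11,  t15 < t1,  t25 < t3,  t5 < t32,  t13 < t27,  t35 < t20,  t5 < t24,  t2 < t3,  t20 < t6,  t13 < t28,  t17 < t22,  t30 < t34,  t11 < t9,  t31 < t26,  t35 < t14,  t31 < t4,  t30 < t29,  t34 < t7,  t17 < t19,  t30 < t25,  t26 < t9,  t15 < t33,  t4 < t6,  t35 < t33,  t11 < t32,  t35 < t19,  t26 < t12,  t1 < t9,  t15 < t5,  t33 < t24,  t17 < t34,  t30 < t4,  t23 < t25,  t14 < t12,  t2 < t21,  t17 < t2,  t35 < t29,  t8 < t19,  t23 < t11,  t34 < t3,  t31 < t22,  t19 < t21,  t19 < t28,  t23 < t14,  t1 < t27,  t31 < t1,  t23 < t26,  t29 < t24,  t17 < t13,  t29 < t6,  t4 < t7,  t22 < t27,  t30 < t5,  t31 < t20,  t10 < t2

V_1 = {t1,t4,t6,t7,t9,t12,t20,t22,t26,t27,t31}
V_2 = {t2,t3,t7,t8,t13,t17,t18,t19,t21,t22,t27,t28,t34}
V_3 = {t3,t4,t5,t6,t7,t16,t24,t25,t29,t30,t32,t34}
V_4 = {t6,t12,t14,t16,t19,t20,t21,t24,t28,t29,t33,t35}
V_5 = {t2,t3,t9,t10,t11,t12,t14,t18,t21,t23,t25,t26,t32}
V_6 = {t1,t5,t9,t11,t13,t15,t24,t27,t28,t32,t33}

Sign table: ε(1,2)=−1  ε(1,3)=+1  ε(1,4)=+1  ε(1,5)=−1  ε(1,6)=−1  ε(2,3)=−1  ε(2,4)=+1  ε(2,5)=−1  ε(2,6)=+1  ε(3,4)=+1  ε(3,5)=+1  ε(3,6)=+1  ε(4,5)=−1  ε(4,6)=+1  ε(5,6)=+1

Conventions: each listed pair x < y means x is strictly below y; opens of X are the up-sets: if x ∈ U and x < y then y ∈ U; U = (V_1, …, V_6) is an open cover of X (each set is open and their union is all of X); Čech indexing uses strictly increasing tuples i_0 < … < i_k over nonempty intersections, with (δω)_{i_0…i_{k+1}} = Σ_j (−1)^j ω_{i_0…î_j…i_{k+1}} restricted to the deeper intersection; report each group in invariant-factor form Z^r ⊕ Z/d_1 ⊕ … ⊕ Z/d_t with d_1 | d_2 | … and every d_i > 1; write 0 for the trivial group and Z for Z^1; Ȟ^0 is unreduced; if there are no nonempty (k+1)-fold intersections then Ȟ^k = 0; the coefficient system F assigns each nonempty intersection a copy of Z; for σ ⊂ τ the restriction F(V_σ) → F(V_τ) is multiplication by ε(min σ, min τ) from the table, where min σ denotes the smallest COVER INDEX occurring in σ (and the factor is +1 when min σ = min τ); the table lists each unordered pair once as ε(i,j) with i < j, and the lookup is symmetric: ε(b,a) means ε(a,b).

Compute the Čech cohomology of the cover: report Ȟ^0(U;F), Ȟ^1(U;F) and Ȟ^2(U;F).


nerve of the cover:
  V12={t7,t22,t27} V13={t4,t6,t7} V14={t6,t12,t20} V15={t9,t12,t26} V16={t1,t9,t27} V23={t3,t7,t34} V24={t19,t21,t28} V25={t2,t3,t18,t21} V26={t13,t27,t28} V34={t6,t16,t24,t29} V35={t3,t25,t32} V36={t5,t24,t32} V45={t12,t14,t21} V46={t24,t28,t33} V56={t9,t11,t32}
  V123={t7} V126={t27} V134={t6} V145={t12} V156={t9} V235={t3} V245={t21} V246={t28} V346={t24} V356={t32}
C dims 6,15,10; δ0: rk 6, SNF 1^5·2; δ1: rk 9, SNF 1^9
Ȟ^0 = (6 − 6) − 0 = 0, so Ȟ^0 ≅ 0
Ȟ^1 = (15 − 9) − 6 = 0 plus torsion [2], so Ȟ^1 ≅ Z/2
Ȟ^2 = (10 − 0) − 9 = 1, so Ȟ^2 ≅ Z

Ȟ^0 = 0,  Ȟ^1 = Z/2,  Ȟ^2 = Z


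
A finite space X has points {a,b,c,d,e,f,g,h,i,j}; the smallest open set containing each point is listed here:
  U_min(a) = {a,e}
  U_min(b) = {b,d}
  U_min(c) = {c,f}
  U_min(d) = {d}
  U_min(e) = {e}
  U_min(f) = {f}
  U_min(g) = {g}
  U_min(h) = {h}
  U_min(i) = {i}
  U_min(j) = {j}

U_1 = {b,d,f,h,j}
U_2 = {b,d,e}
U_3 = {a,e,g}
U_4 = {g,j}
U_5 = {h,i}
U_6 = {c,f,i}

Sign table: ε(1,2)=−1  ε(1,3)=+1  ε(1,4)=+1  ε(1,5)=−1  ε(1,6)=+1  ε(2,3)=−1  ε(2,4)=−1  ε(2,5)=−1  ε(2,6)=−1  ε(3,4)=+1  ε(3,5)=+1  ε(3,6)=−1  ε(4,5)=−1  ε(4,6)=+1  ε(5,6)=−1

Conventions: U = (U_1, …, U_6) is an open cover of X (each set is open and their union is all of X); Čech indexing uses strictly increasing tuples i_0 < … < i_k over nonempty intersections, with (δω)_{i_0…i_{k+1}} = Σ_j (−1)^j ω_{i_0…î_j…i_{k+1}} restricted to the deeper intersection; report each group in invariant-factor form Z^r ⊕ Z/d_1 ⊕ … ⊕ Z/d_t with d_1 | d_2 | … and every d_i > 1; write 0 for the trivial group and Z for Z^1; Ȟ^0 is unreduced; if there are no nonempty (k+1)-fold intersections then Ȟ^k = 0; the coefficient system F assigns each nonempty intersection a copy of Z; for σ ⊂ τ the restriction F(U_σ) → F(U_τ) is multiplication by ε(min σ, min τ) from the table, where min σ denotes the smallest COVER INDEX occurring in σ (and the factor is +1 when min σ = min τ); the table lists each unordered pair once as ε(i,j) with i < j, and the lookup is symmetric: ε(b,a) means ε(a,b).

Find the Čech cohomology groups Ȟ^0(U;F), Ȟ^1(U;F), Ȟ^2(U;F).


Ȟ^0 ≅ Z,  Ȟ^1 ≅ Z^2,  Ȟ^2 ≅ 0

nerve of the cover:
  U12={b,d} U14={j} U15={h} U16={f} U23={e} U34={g} U56={i}
C dims 6,7; δ0: rk 5, SNF 1^5
Ȟ^0 = (6 − 5) − 0 = 1, so Ȟ^0 ≅ Z
Ȟ^1 = (7 − 0) − 5 = 2, so Ȟ^1 ≅ Z^2
Ȟ^2 = (0 − 0) − 0 = 0, so Ȟ^2 ≅ 0
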